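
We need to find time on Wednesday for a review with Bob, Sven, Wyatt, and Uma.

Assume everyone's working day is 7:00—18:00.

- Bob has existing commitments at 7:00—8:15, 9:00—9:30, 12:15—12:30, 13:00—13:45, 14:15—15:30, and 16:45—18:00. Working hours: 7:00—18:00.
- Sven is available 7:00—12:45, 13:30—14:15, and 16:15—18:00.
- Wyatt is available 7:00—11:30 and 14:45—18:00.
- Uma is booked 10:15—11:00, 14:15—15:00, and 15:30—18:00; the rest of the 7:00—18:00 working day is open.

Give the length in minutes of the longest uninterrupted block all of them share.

Bob free within 07:00–18:00: 08:15–09:00, 09:30–12:15, 12:30–13:00, 13:45–14:15, 15:30–16:45.
Uma free within 07:00–18:00: 07:00–10:15, 11:00–14:15, 15:00–15:30.
Bob ∩ Sven: 08:15–09:00, 09:30–12:15, 12:30–12:45, 13:45–14:15, 16:15–16:45.
Bob ∩ Sven ∩ Wyatt: 08:15–09:00, 09:30–11:30, 16:15–16:45.
Bob ∩ Sven ∩ Wyatt ∩ Uma: 08:15–09:00, 09:30–10:15, 11:00–11:30.
Common window lengths: 45, 45, 30 min; longest is 45.

45 minutes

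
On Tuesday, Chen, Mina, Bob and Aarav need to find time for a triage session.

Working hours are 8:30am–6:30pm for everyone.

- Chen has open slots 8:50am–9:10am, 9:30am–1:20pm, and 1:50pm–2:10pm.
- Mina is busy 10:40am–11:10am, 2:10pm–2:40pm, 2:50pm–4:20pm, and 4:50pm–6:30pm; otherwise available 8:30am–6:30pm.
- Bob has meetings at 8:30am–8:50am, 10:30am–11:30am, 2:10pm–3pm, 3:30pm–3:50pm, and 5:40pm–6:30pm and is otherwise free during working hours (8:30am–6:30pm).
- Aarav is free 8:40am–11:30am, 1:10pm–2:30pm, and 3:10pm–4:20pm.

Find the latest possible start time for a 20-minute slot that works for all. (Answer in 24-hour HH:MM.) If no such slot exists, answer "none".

13:50

Mina free within 08:30–18:30: 08:30–10:40, 11:10–14:10, 14:40–14:50, 16:20–16:50.
Bob free within 08:30–18:30: 08:50–10:30, 11:30–14:10, 15:00–15:30, 15:50–17:40.
Chen ∩ Mina: 08:50–09:10, 09:30–10:40, 11:10–13:20, 13:50–14:10.
Chen ∩ Mina ∩ Bob: 08:50–09:10, 09:30–10:30, 11:30–13:20, 13:50–14:10.
Chen ∩ Mina ∩ Bob ∩ Aarav: 08:50–09:10, 09:30–10:30, 13:10–13:20, 13:50–14:10.
Windows ≥ 20 min: 08:50–09:10, 09:30–10:30, 13:50–14:10.
Latest start in the last window 13:50–14:10 is 14:10 − 20 min = 13:50.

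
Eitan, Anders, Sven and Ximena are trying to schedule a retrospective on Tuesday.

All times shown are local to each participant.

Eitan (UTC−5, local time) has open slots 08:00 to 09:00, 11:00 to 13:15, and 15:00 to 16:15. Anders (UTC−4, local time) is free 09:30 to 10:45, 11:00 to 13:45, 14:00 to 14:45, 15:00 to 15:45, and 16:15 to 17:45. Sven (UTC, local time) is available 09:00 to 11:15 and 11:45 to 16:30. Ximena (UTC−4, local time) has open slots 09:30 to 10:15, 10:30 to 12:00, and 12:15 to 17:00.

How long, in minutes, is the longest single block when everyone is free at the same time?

30 minutes

Eitan → UTC: 13:00–14:00, 16:00–18:15, 20:00–21:15.
Anders → UTC: 13:30–14:45, 15:00–17:45, 18:00–18:45, 19:00–19:45, 20:15–21:45.
Sven → UTC: 09:00–11:15, 11:45–16:30.
Ximena → UTC: 13:30–14:15, 14:30–16:00, 16:15–21:00.
Eitan ∩ Anders: 13:30–14:00, 16:00–17:45, 18:00–18:15, 20:15–21:15.
Eitan ∩ Anders ∩ Sven: 13:30–14:00, 16:00–16:30.
Eitan ∩ Anders ∩ Sven ∩ Ximena: 13:30–14:00, 16:15–16:30.
Common window lengths: 30, 15 min; longest is 30.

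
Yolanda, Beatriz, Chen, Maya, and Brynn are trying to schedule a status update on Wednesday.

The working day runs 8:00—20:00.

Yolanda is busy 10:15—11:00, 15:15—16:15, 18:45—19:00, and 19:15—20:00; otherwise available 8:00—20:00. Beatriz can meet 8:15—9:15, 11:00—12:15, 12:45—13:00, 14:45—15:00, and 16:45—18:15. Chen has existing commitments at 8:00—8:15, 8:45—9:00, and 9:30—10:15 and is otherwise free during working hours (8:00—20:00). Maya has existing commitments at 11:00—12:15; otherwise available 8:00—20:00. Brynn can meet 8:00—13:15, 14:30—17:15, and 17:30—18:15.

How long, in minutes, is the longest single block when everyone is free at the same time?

Yolanda free within 08:00–20:00: 08:00–10:15, 11:00–15:15, 16:15–18:45, 19:00–19:15.
Chen free within 08:00–20:00: 08:15–08:45, 09:00–09:30, 10:15–20:00.
Maya free within 08:00–20:00: 08:00–11:00, 12:15–20:00.
Yolanda ∩ Beatriz: 08:15–09:15, 11:00–12:15, 12:45–13:00, 14:45–15:00, 16:45–18:15.
Yolanda ∩ Beatriz ∩ Chen: 08:15–08:45, 09:00–09:15, 11:00–12:15, 12:45–13:00, 14:45–15:00, 16:45–18:15.
Yolanda ∩ Beatriz ∩ Chen ∩ Maya: 08:15–08:45, 09:00–09:15, 12:45–13:00, 14:45–15:00, 16:45–18:15.
Yolanda ∩ Beatriz ∩ Chen ∩ Maya ∩ Brynn: 08:15–08:45, 09:00–09:15, 12:45–13:00, 14:45–15:00, 16:45–17:15, 17:30–18:15.
Common window lengths: 30, 15, 15, 15, 30, 45 min; longest is 45.

45 minutes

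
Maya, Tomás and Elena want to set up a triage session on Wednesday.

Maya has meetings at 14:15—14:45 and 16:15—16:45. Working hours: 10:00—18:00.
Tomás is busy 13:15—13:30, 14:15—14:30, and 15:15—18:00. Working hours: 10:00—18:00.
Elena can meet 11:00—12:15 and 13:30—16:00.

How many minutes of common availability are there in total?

150 minutes

Maya free within 10:00–18:00: 10:00–14:15, 14:45–16:15, 16:45–18:00.
Tomás free within 10:00–18:00: 10:00–13:15, 13:30–14:15, 14:30–15:15.
Maya ∩ Tomás: 10:00–13:15, 13:30–14:15, 14:45–15:15.
Maya ∩ Tomás ∩ Elena: 11:00–12:15, 13:30–14:15, 14:45–15:15.
Total common minutes: 75 + 45 + 30 = 150.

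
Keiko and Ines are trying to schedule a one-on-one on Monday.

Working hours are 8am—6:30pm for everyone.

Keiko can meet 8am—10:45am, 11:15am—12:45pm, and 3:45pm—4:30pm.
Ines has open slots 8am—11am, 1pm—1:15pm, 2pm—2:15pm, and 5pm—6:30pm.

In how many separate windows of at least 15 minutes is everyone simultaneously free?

Keiko ∩ Ines: 08:00–10:45.
Windows ≥ 15 min: 08:00–10:45.
That's 1 window.

1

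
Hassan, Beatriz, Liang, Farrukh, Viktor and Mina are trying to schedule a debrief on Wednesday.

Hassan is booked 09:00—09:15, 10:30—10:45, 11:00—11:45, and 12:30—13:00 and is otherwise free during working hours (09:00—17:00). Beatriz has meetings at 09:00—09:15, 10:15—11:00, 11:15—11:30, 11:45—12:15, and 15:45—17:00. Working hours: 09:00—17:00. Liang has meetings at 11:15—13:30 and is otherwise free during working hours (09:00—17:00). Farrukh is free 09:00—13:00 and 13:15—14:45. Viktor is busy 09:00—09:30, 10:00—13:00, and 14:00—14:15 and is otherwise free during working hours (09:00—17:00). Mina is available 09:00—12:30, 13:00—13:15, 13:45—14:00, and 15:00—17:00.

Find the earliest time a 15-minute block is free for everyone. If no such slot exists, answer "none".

09:30

Hassan free within 09:00–17:00: 09:15–10:30, 10:45–11:00, 11:45–12:30, 13:00–17:00.
Beatriz free within 09:00–17:00: 09:15–10:15, 11:00–11:15, 11:30–11:45, 12:15–15:45.
Liang free within 09:00–17:00: 09:00–11:15, 13:30–17:00.
Viktor free within 09:00–17:00: 09:30–10:00, 13:00–14:00, 14:15–17:00.
Hassan ∩ Beatriz: 09:15–10:15, 12:15–12:30, 13:00–15:45.
Hassan ∩ Beatriz ∩ Liang: 09:15–10:15, 13:30–15:45.
Hassan ∩ Beatriz ∩ Liang ∩ Farrukh: 09:15–10:15, 13:30–14:45.
Hassan ∩ Beatriz ∩ Liang ∩ Farrukh ∩ Viktor: 09:30–10:00, 13:30–14:00, 14:15–14:45.
Hassan ∩ Beatriz ∩ Liang ∩ Farrukh ∩ Viktor ∩ Mina: 09:30–10:00, 13:45–14:00.
Windows ≥ 15 min: 09:30–10:00, 13:45–14:00.
Earliest such window starts at 09:30.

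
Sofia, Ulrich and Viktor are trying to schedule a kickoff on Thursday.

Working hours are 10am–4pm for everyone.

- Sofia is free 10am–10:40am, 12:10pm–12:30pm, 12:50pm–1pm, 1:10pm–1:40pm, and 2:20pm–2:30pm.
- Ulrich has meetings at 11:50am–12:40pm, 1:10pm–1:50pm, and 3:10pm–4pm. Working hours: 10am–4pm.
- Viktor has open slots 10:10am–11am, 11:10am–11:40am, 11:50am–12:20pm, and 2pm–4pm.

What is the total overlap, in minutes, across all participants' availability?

40 minutes

Ulrich free within 10:00–16:00: 10:00–11:50, 12:40–13:10, 13:50–15:10.
Sofia ∩ Ulrich: 10:00–10:40, 12:50–13:00, 14:20–14:30.
Sofia ∩ Ulrich ∩ Viktor: 10:10–10:40, 14:20–14:30.
Total common minutes: 30 + 10 = 40.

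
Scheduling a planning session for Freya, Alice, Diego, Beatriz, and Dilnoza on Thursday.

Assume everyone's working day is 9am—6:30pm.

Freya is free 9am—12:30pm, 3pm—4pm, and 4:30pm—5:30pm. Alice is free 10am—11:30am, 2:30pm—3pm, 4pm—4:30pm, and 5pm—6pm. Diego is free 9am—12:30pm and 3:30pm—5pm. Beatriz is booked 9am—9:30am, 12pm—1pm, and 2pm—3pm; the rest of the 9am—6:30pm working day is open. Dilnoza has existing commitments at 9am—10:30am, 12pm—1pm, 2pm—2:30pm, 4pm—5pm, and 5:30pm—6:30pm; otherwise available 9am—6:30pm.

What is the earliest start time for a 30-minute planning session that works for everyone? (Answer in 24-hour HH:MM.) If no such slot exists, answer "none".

10:30

Beatriz free within 09:00–18:30: 09:30–12:00, 13:00–14:00, 15:00–18:30.
Dilnoza free within 09:00–18:30: 10:30–12:00, 13:00–14:00, 14:30–16:00, 17:00–17:30.
Freya ∩ Alice: 10:00–11:30, 17:00–17:30.
Freya ∩ Alice ∩ Diego: 10:00–11:30.
Freya ∩ Alice ∩ Diego ∩ Beatriz: 10:00–11:30.
Freya ∩ Alice ∩ Diego ∩ Beatriz ∩ Dilnoza: 10:30–11:30.
Windows ≥ 30 min: 10:30–11:30.
Earliest such window starts at 10:30.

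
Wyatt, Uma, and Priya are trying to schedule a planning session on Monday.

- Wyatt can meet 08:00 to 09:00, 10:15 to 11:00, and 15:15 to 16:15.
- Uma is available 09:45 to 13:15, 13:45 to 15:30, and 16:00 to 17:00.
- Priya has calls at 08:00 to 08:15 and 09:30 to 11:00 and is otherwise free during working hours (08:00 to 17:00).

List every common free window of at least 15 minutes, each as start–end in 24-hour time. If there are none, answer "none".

15:15–15:30, 16:00–16:15

Priya free within 08:00–17:00: 08:15–09:30, 11:00–17:00.
Wyatt ∩ Uma: 10:15–11:00, 15:15–15:30, 16:00–16:15.
Wyatt ∩ Uma ∩ Priya: 15:15–15:30, 16:00–16:15.
Windows ≥ 15 min: 15:15–15:30, 16:00–16:15.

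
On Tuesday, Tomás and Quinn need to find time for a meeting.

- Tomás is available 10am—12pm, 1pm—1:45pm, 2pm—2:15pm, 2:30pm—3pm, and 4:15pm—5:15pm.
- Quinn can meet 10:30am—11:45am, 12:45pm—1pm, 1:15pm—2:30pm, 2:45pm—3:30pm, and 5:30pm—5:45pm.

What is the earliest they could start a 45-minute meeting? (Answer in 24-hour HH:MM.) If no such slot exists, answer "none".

10:30

Tomás ∩ Quinn: 10:30–11:45, 13:15–13:45, 14:00–14:15, 14:45–15:00.
Windows ≥ 45 min: 10:30–11:45.
Earliest such window starts at 10:30.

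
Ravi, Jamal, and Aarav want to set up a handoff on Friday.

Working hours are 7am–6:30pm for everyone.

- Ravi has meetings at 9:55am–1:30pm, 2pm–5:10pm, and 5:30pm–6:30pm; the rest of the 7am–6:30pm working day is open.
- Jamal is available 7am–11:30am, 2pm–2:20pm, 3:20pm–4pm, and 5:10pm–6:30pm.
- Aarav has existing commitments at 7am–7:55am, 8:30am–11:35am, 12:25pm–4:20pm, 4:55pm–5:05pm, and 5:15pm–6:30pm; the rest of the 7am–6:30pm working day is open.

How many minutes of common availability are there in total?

40 minutes

Ravi free within 07:00–18:30: 07:00–09:55, 13:30–14:00, 17:10–17:30.
Aarav free within 07:00–18:30: 07:55–08:30, 11:35–12:25, 16:20–16:55, 17:05–17:15.
Ravi ∩ Jamal: 07:00–09:55, 17:10–17:30.
Ravi ∩ Jamal ∩ Aarav: 07:55–08:30, 17:10–17:15.
Total common minutes: 35 + 5 = 40.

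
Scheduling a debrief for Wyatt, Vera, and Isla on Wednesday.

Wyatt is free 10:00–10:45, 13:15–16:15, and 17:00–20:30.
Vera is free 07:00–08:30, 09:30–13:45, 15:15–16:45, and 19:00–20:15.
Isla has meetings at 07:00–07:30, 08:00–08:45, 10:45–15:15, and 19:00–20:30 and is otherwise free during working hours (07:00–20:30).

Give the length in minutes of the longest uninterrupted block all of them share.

60 minutes

Isla free within 07:00–20:30: 07:30–08:00, 08:45–10:45, 15:15–19:00.
Wyatt ∩ Vera: 10:00–10:45, 13:15–13:45, 15:15–16:15, 19:00–20:15.
Wyatt ∩ Vera ∩ Isla: 10:00–10:45, 15:15–16:15.
Common window lengths: 45, 60 min; longest is 60.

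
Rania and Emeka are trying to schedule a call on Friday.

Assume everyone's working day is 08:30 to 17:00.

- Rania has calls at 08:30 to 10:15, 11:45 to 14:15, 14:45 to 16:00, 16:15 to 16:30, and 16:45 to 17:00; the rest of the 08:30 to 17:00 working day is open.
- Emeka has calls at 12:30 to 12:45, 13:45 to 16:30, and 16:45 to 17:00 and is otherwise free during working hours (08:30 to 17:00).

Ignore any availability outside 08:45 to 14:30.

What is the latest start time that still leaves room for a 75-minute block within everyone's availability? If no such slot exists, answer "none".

10:30

Rania free within 08:30–17:00: 10:15–11:45, 14:15–14:45, 16:00–16:15, 16:30–16:45.
Emeka free within 08:30–17:00: 08:30–12:30, 12:45–13:45, 16:30–16:45.
Rania ∩ Emeka: 10:15–11:45, 16:30–16:45.
Restricted to 08:45–14:30: 10:15–11:45.
Windows ≥ 75 min: 10:15–11:45.
Latest start in the last window 10:15–11:45 is 11:45 − 75 min = 10:30.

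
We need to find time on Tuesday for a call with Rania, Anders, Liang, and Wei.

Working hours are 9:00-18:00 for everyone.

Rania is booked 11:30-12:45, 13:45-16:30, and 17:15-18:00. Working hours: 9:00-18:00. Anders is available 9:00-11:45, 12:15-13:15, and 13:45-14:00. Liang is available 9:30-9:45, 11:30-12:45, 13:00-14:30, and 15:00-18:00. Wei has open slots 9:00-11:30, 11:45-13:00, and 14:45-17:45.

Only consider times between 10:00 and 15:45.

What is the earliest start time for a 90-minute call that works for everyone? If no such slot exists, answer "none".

Rania free within 09:00–18:00: 09:00–11:30, 12:45–13:45, 16:30–17:15.
Rania ∩ Anders: 09:00–11:30, 12:45–13:15.
Rania ∩ Anders ∩ Liang: 09:30–09:45, 13:00–13:15.
Rania ∩ Anders ∩ Liang ∩ Wei: 09:30–09:45.
Restricted to 10:00–15:45: (none).
Windows ≥ 90 min: (none).

none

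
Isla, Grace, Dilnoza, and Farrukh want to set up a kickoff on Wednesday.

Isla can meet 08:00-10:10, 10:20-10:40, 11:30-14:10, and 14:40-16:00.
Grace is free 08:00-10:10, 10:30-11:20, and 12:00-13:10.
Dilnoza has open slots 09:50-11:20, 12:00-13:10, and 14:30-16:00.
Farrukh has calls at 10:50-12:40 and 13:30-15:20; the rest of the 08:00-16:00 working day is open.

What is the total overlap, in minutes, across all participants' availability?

60 minutes

Farrukh free within 08:00–16:00: 08:00–10:50, 12:40–13:30, 15:20–16:00.
Isla ∩ Grace: 08:00–10:10, 10:30–10:40, 12:00–13:10.
Isla ∩ Grace ∩ Dilnoza: 09:50–10:10, 10:30–10:40, 12:00–13:10.
Isla ∩ Grace ∩ Dilnoza ∩ Farrukh: 09:50–10:10, 10:30–10:40, 12:40–13:10.
Total common minutes: 20 + 10 + 30 = 60.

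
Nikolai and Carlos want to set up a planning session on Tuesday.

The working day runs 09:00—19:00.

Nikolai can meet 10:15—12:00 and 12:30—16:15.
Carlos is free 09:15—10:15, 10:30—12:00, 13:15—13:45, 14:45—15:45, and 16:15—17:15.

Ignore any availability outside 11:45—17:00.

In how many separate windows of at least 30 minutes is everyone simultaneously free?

2

Nikolai ∩ Carlos: 10:30–12:00, 13:15–13:45, 14:45–15:45.
Restricted to 11:45–17:00: 11:45–12:00, 13:15–13:45, 14:45–15:45.
Windows ≥ 30 min: 13:15–13:45, 14:45–15:45.
That's 2 windows.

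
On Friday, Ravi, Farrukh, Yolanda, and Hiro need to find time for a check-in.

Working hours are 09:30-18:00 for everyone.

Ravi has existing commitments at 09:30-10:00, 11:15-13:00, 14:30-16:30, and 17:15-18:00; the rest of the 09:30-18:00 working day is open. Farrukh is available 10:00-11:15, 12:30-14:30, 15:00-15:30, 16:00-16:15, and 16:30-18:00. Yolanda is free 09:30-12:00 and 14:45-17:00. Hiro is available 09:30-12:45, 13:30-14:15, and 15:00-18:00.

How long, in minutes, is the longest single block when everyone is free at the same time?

75 minutes

Ravi free within 09:30–18:00: 10:00–11:15, 13:00–14:30, 16:30–17:15.
Ravi ∩ Farrukh: 10:00–11:15, 13:00–14:30, 16:30–17:15.
Ravi ∩ Farrukh ∩ Yolanda: 10:00–11:15, 16:30–17:00.
Ravi ∩ Farrukh ∩ Yolanda ∩ Hiro: 10:00–11:15, 16:30–17:00.
Common window lengths: 75, 30 min; longest is 75.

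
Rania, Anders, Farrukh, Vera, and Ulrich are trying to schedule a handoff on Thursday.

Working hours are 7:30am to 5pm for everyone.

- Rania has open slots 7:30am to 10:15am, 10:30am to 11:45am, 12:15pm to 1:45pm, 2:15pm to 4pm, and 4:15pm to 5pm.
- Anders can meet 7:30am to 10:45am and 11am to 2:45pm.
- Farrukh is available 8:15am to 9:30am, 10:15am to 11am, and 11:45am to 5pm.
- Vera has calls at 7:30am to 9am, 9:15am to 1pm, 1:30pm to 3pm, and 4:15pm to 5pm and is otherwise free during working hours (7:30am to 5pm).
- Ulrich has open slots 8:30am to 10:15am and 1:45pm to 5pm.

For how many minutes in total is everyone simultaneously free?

15 minutes

Vera free within 07:30–17:00: 09:00–09:15, 13:00–13:30, 15:00–16:15.
Rania ∩ Anders: 07:30–10:15, 10:30–10:45, 11:00–11:45, 12:15–13:45, 14:15–14:45.
Rania ∩ Anders ∩ Farrukh: 08:15–09:30, 10:30–10:45, 12:15–13:45, 14:15–14:45.
Rania ∩ Anders ∩ Farrukh ∩ Vera: 09:00–09:15, 13:00–13:30.
Rania ∩ Anders ∩ Farrukh ∩ Vera ∩ Ulrich: 09:00–09:15.
Total common minutes: 15.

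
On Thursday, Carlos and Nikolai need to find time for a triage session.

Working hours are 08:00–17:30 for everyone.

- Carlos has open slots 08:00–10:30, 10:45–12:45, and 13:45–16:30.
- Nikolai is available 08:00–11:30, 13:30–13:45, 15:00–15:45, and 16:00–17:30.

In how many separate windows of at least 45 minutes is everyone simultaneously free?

Carlos ∩ Nikolai: 08:00–10:30, 10:45–11:30, 15:00–15:45, 16:00–16:30.
Windows ≥ 45 min: 08:00–10:30, 10:45–11:30, 15:00–15:45.
That's 3 windows.

3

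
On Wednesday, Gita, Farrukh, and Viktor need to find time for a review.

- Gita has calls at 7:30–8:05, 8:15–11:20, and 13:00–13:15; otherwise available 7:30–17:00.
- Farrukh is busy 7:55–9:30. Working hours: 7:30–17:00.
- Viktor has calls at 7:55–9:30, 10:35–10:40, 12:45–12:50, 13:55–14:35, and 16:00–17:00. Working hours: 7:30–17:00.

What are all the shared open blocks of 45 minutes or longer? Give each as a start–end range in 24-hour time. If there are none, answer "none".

Gita free within 07:30–17:00: 08:05–08:15, 11:20–13:00, 13:15–17:00.
Farrukh free within 07:30–17:00: 07:30–07:55, 09:30–17:00.
Viktor free within 07:30–17:00: 07:30–07:55, 09:30–10:35, 10:40–12:45, 12:50–13:55, 14:35–16:00.
Gita ∩ Farrukh: 11:20–13:00, 13:15–17:00.
Gita ∩ Farrukh ∩ Viktor: 11:20–12:45, 12:50–13:00, 13:15–13:55, 14:35–16:00.
Windows ≥ 45 min: 11:20–12:45, 14:35–16:00.

11:20–12:45, 14:35–16:00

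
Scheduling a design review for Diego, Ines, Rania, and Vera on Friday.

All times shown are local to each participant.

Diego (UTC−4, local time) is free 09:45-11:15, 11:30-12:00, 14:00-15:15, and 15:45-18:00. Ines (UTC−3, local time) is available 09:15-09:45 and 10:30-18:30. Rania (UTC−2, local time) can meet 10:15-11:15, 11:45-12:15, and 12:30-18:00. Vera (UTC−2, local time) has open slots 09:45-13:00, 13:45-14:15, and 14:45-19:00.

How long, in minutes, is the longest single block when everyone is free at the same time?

75 minutes

Diego → UTC: 13:45–15:15, 15:30–16:00, 18:00–19:15, 19:45–22:00.
Ines → UTC: 12:15–12:45, 13:30–21:30.
Rania → UTC: 12:15–13:15, 13:45–14:15, 14:30–20:00.
Vera → UTC: 11:45–15:00, 15:45–16:15, 16:45–21:00.
Diego ∩ Ines: 13:45–15:15, 15:30–16:00, 18:00–19:15, 19:45–21:30.
Diego ∩ Ines ∩ Rania: 13:45–14:15, 14:30–15:15, 15:30–16:00, 18:00–19:15, 19:45–20:00.
Diego ∩ Ines ∩ Rania ∩ Vera: 13:45–14:15, 14:30–15:00, 15:45–16:00, 18:00–19:15, 19:45–20:00.
Common window lengths: 30, 30, 15, 75, 15 min; longest is 75.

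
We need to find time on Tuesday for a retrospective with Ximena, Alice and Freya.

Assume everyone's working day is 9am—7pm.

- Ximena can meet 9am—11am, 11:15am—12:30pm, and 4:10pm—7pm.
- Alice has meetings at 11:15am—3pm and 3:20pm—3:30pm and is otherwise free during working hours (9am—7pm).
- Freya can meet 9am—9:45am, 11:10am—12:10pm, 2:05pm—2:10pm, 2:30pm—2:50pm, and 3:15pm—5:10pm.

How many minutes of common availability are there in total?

105 minutes

Alice free within 09:00–19:00: 09:00–11:15, 15:00–15:20, 15:30–19:00.
Ximena ∩ Alice: 09:00–11:00, 16:10–19:00.
Ximena ∩ Alice ∩ Freya: 09:00–09:45, 16:10–17:10.
Total common minutes: 45 + 60 = 105.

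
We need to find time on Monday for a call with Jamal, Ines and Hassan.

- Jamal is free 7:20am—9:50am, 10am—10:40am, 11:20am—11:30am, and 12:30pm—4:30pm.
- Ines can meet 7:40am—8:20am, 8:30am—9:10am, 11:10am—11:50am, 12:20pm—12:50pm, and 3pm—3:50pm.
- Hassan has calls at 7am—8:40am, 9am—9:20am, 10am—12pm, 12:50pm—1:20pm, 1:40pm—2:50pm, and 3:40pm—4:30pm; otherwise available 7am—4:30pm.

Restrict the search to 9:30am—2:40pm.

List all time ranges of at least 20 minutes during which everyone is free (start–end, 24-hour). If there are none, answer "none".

12:30–12:50

Hassan free within 07:00–16:30: 08:40–09:00, 09:20–10:00, 12:00–12:50, 13:20–13:40, 14:50–15:40.
Jamal ∩ Ines: 07:40–08:20, 08:30–09:10, 11:20–11:30, 12:30–12:50, 15:00–15:50.
Jamal ∩ Ines ∩ Hassan: 08:40–09:00, 12:30–12:50, 15:00–15:40.
Restricted to 09:30–14:40: 12:30–12:50.
Windows ≥ 20 min: 12:30–12:50.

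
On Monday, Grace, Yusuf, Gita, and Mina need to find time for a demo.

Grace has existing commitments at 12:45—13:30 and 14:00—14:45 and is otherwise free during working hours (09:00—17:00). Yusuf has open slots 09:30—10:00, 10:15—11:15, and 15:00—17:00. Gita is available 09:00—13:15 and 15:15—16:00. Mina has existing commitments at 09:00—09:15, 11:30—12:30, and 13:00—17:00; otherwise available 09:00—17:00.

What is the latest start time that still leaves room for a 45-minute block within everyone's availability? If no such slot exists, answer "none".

10:30

Grace free within 09:00–17:00: 09:00–12:45, 13:30–14:00, 14:45–17:00.
Mina free within 09:00–17:00: 09:15–11:30, 12:30–13:00.
Grace ∩ Yusuf: 09:30–10:00, 10:15–11:15, 15:00–17:00.
Grace ∩ Yusuf ∩ Gita: 09:30–10:00, 10:15–11:15, 15:15–16:00.
Grace ∩ Yusuf ∩ Gita ∩ Mina: 09:30–10:00, 10:15–11:15.
Windows ≥ 45 min: 10:15–11:15.
Latest start in the last window 10:15–11:15 is 11:15 − 45 min = 10:30.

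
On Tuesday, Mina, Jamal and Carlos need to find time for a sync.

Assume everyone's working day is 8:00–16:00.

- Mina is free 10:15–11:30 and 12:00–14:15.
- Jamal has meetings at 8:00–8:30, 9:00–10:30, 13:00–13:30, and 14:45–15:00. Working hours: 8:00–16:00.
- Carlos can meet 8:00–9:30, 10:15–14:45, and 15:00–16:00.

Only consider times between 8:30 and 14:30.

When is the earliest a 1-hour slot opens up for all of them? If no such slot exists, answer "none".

10:30

Jamal free within 08:00–16:00: 08:30–09:00, 10:30–13:00, 13:30–14:45, 15:00–16:00.
Mina ∩ Jamal: 10:30–11:30, 12:00–13:00, 13:30–14:15.
Mina ∩ Jamal ∩ Carlos: 10:30–11:30, 12:00–13:00, 13:30–14:15.
Restricted to 08:30–14:30: 10:30–11:30, 12:00–13:00, 13:30–14:15.
Windows ≥ 60 min: 10:30–11:30, 12:00–13:00.
Earliest such window starts at 10:30.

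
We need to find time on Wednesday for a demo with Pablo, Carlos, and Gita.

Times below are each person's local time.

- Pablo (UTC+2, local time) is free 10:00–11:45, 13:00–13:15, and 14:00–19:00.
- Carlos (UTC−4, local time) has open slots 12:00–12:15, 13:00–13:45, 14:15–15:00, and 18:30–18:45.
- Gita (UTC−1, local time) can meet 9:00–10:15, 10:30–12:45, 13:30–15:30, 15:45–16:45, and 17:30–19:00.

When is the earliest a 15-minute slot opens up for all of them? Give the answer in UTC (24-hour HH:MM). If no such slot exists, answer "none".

16:00

Pablo → UTC: 08:00–09:45, 11:00–11:15, 12:00–17:00.
Carlos → UTC: 16:00–16:15, 17:00–17:45, 18:15–19:00, 22:30–22:45.
Gita → UTC: 10:00–11:15, 11:30–13:45, 14:30–16:30, 16:45–17:45, 18:30–20:00.
Pablo ∩ Carlos: 16:00–16:15.
Pablo ∩ Carlos ∩ Gita: 16:00–16:15.
Windows ≥ 15 min: 16:00–16:15.
Earliest such window starts at 16:00.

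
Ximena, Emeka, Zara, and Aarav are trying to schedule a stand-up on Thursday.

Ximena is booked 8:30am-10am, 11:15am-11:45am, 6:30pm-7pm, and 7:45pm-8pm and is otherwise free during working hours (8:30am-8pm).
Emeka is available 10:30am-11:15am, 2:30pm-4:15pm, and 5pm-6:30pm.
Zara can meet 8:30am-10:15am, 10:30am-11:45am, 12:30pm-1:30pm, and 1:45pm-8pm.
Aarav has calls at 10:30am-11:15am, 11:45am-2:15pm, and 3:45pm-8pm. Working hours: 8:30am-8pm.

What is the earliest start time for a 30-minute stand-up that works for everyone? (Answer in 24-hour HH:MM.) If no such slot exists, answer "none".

14:30

Ximena free within 08:30–20:00: 10:00–11:15, 11:45–18:30, 19:00–19:45.
Aarav free within 08:30–20:00: 08:30–10:30, 11:15–11:45, 14:15–15:45.
Ximena ∩ Emeka: 10:30–11:15, 14:30–16:15, 17:00–18:30.
Ximena ∩ Emeka ∩ Zara: 10:30–11:15, 14:30–16:15, 17:00–18:30.
Ximena ∩ Emeka ∩ Zara ∩ Aarav: 14:30–15:45.
Windows ≥ 30 min: 14:30–15:45.
Earliest such window starts at 14:30.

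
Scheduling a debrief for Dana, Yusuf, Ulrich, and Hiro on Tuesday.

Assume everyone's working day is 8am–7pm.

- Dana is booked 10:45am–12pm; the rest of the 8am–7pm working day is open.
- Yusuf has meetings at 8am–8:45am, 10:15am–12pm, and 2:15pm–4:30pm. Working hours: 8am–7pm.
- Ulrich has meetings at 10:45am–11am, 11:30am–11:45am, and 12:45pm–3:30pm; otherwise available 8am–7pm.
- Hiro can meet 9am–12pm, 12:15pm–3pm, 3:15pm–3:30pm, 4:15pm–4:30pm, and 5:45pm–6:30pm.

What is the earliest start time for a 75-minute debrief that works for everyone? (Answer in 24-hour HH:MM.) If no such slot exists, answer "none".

09:00

Dana free within 08:00–19:00: 08:00–10:45, 12:00–19:00.
Yusuf free within 08:00–19:00: 08:45–10:15, 12:00–14:15, 16:30–19:00.
Ulrich free within 08:00–19:00: 08:00–10:45, 11:00–11:30, 11:45–12:45, 15:30–19:00.
Dana ∩ Yusuf: 08:45–10:15, 12:00–14:15, 16:30–19:00.
Dana ∩ Yusuf ∩ Ulrich: 08:45–10:15, 12:00–12:45, 16:30–19:00.
Dana ∩ Yusuf ∩ Ulrich ∩ Hiro: 09:00–10:15, 12:15–12:45, 17:45–18:30.
Windows ≥ 75 min: 09:00–10:15.
Earliest such window starts at 09:00.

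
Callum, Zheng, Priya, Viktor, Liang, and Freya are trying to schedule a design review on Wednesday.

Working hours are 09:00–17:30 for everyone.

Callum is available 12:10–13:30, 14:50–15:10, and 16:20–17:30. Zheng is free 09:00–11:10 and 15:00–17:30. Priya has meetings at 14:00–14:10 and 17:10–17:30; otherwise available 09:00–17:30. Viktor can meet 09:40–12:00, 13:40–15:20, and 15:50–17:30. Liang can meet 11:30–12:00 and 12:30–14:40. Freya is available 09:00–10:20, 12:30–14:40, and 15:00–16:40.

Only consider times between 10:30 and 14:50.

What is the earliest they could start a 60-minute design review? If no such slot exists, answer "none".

Priya free within 09:00–17:30: 09:00–14:00, 14:10–17:10.
Callum ∩ Zheng: 15:00–15:10, 16:20–17:30.
Callum ∩ Zheng ∩ Priya: 15:00–15:10, 16:20–17:10.
Callum ∩ Zheng ∩ Priya ∩ Viktor: 15:00–15:10, 16:20–17:10.
Callum ∩ Zheng ∩ Priya ∩ Viktor ∩ Liang: (none).
Callum ∩ Zheng ∩ Priya ∩ Viktor ∩ Liang ∩ Freya: (none).
Restricted to 10:30–14:50: (none).
Windows ≥ 60 min: (none).

none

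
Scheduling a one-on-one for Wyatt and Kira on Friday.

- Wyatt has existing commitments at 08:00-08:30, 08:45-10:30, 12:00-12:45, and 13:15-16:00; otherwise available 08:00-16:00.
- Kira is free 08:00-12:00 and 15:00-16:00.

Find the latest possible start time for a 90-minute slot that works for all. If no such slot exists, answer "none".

Wyatt free within 08:00–16:00: 08:30–08:45, 10:30–12:00, 12:45–13:15.
Wyatt ∩ Kira: 08:30–08:45, 10:30–12:00.
Windows ≥ 90 min: 10:30–12:00.
Latest start in the last window 10:30–12:00 is 12:00 − 90 min = 10:30.

10:30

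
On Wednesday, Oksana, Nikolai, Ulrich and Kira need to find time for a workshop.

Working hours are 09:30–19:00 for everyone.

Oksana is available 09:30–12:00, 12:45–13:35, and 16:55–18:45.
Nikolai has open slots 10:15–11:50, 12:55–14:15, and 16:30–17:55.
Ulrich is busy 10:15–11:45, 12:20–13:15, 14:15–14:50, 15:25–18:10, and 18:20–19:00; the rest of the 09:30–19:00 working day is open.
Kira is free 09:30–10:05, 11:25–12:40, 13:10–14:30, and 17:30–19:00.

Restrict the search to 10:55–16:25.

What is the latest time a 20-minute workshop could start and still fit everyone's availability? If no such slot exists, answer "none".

13:15

Ulrich free within 09:30–19:00: 09:30–10:15, 11:45–12:20, 13:15–14:15, 14:50–15:25, 18:10–18:20.
Oksana ∩ Nikolai: 10:15–11:50, 12:55–13:35, 16:55–17:55.
Oksana ∩ Nikolai ∩ Ulrich: 11:45–11:50, 13:15–13:35.
Oksana ∩ Nikolai ∩ Ulrich ∩ Kira: 11:45–11:50, 13:15–13:35.
Restricted to 10:55–16:25: 11:45–11:50, 13:15–13:35.
Windows ≥ 20 min: 13:15–13:35.
Latest start in the last window 13:15–13:35 is 13:35 − 20 min = 13:15.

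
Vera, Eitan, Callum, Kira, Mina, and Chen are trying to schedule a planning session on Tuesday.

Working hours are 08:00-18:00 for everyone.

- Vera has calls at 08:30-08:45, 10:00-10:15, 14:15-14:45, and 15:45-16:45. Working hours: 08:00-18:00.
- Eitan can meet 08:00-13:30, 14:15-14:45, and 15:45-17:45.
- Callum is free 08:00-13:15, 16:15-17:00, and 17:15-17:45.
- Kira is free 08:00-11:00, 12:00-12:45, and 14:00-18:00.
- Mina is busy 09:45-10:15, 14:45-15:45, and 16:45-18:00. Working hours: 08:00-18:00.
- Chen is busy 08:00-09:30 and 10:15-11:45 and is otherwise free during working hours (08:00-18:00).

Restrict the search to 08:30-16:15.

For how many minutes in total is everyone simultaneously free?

60 minutes

Vera free within 08:00–18:00: 08:00–08:30, 08:45–10:00, 10:15–14:15, 14:45–15:45, 16:45–18:00.
Mina free within 08:00–18:00: 08:00–09:45, 10:15–14:45, 15:45–16:45.
Chen free within 08:00–18:00: 09:30–10:15, 11:45–18:00.
Vera ∩ Eitan: 08:00–08:30, 08:45–10:00, 10:15–13:30, 16:45–17:45.
Vera ∩ Eitan ∩ Callum: 08:00–08:30, 08:45–10:00, 10:15–13:15, 16:45–17:00, 17:15–17:45.
Vera ∩ Eitan ∩ Callum ∩ Kira: 08:00–08:30, 08:45–10:00, 10:15–11:00, 12:00–12:45, 16:45–17:00, 17:15–17:45.
Vera ∩ Eitan ∩ Callum ∩ Kira ∩ Mina: 08:00–08:30, 08:45–09:45, 10:15–11:00, 12:00–12:45.
Vera ∩ Eitan ∩ Callum ∩ Kira ∩ Mina ∩ Chen: 09:30–09:45, 12:00–12:45.
Restricted to 08:30–16:15: 09:30–09:45, 12:00–12:45.
Total common minutes: 15 + 45 = 60.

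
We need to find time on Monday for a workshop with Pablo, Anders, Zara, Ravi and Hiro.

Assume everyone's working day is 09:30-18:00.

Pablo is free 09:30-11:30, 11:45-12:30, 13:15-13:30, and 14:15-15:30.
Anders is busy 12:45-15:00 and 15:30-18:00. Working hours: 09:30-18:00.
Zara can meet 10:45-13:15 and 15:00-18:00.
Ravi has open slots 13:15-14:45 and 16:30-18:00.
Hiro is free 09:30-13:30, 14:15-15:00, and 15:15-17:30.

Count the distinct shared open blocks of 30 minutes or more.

0

Anders free within 09:30–18:00: 09:30–12:45, 15:00–15:30.
Pablo ∩ Anders: 09:30–11:30, 11:45–12:30, 15:00–15:30.
Pablo ∩ Anders ∩ Zara: 10:45–11:30, 11:45–12:30, 15:00–15:30.
Pablo ∩ Anders ∩ Zara ∩ Ravi: (none).
Pablo ∩ Anders ∩ Zara ∩ Ravi ∩ Hiro: (none).
Windows ≥ 30 min: (none).
That's 0 windows.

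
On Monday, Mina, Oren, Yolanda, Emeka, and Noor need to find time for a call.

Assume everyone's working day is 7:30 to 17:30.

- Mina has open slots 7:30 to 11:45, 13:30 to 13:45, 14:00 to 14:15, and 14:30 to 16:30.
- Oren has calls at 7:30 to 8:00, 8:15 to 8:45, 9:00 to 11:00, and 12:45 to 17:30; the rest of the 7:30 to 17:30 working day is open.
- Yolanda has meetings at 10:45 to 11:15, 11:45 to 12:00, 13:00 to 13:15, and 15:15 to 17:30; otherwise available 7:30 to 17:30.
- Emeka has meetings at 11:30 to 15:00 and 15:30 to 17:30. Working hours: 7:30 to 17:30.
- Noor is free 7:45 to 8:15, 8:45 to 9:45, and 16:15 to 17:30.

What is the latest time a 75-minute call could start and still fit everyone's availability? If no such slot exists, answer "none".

Oren free within 07:30–17:30: 08:00–08:15, 08:45–09:00, 11:00–12:45.
Yolanda free within 07:30–17:30: 07:30–10:45, 11:15–11:45, 12:00–13:00, 13:15–15:15.
Emeka free within 07:30–17:30: 07:30–11:30, 15:00–15:30.
Mina ∩ Oren: 08:00–08:15, 08:45–09:00, 11:00–11:45.
Mina ∩ Oren ∩ Yolanda: 08:00–08:15, 08:45–09:00, 11:15–11:45.
Mina ∩ Oren ∩ Yolanda ∩ Emeka: 08:00–08:15, 08:45–09:00, 11:15–11:30.
Mina ∩ Oren ∩ Yolanda ∩ Emeka ∩ Noor: 08:00–08:15, 08:45–09:00.
Windows ≥ 75 min: (none).

none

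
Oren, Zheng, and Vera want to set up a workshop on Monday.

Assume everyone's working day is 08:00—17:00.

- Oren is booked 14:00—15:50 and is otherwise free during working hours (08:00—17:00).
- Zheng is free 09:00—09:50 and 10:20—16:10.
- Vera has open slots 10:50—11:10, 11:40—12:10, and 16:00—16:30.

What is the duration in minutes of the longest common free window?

30 minutes

Oren free within 08:00–17:00: 08:00–14:00, 15:50–17:00.
Oren ∩ Zheng: 09:00–09:50, 10:20–14:00, 15:50–16:10.
Oren ∩ Zheng ∩ Vera: 10:50–11:10, 11:40–12:10, 16:00–16:10.
Common window lengths: 20, 30, 10 min; longest is 30.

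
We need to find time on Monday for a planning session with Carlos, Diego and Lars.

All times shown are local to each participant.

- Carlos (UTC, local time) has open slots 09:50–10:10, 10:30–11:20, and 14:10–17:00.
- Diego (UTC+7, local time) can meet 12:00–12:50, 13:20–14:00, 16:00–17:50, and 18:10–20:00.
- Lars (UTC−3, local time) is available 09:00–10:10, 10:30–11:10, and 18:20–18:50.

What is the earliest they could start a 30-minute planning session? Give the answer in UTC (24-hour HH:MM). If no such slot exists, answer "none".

none

Carlos → UTC: 09:50–10:10, 10:30–11:20, 14:10–17:00.
Diego → UTC: 05:00–05:50, 06:20–07:00, 09:00–10:50, 11:10–13:00.
Lars → UTC: 12:00–13:10, 13:30–14:10, 21:20–21:50.
Carlos ∩ Diego: 09:50–10:10, 10:30–10:50, 11:10–11:20.
Carlos ∩ Diego ∩ Lars: (none).
Windows ≥ 30 min: (none).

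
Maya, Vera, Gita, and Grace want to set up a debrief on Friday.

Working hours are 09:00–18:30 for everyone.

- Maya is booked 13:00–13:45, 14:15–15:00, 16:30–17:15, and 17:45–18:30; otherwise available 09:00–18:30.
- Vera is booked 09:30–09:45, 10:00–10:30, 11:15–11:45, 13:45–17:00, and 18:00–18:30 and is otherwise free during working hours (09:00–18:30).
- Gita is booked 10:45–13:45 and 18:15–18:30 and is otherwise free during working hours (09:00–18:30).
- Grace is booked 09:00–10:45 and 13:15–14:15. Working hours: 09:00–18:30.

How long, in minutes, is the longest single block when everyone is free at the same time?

30 minutes

Maya free within 09:00–18:30: 09:00–13:00, 13:45–14:15, 15:00–16:30, 17:15–17:45.
Vera free within 09:00–18:30: 09:00–09:30, 09:45–10:00, 10:30–11:15, 11:45–13:45, 17:00–18:00.
Gita free within 09:00–18:30: 09:00–10:45, 13:45–18:15.
Grace free within 09:00–18:30: 10:45–13:15, 14:15–18:30.
Maya ∩ Vera: 09:00–09:30, 09:45–10:00, 10:30–11:15, 11:45–13:00, 17:15–17:45.
Maya ∩ Vera ∩ Gita: 09:00–09:30, 09:45–10:00, 10:30–10:45, 17:15–17:45.
Maya ∩ Vera ∩ Gita ∩ Grace: 17:15–17:45.
Single common window of 30 minutes.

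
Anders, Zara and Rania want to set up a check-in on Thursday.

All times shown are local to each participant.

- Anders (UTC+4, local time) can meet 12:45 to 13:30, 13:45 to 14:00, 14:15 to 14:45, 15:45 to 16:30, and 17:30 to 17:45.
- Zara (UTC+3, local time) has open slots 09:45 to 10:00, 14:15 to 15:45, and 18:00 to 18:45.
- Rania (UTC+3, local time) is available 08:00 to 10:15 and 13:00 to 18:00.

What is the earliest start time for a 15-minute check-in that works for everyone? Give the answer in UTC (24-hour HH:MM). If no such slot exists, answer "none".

Anders → UTC: 08:45–09:30, 09:45–10:00, 10:15–10:45, 11:45–12:30, 13:30–13:45.
Zara → UTC: 06:45–07:00, 11:15–12:45, 15:00–15:45.
Rania → UTC: 05:00–07:15, 10:00–15:00.
Anders ∩ Zara: 11:45–12:30.
Anders ∩ Zara ∩ Rania: 11:45–12:30.
Windows ≥ 15 min: 11:45–12:30.
Earliest such window starts at 11:45.

11:45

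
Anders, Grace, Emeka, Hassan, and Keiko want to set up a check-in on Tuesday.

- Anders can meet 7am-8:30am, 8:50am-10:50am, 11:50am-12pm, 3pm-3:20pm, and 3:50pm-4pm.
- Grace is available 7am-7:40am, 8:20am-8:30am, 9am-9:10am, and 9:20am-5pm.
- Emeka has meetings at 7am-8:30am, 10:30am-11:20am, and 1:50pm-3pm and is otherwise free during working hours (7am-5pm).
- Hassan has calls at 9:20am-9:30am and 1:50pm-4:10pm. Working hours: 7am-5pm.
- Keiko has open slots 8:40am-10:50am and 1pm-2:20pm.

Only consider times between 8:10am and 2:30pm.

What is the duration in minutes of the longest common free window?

60 minutes

Emeka free within 07:00–17:00: 08:30–10:30, 11:20–13:50, 15:00–17:00.
Hassan free within 07:00–17:00: 07:00–09:20, 09:30–13:50, 16:10–17:00.
Anders ∩ Grace: 07:00–07:40, 08:20–08:30, 09:00–09:10, 09:20–10:50, 11:50–12:00, 15:00–15:20, 15:50–16:00.
Anders ∩ Grace ∩ Emeka: 09:00–09:10, 09:20–10:30, 11:50–12:00, 15:00–15:20, 15:50–16:00.
Anders ∩ Grace ∩ Emeka ∩ Hassan: 09:00–09:10, 09:30–10:30, 11:50–12:00.
Anders ∩ Grace ∩ Emeka ∩ Hassan ∩ Keiko: 09:00–09:10, 09:30–10:30.
Restricted to 08:10–14:30: 09:00–09:10, 09:30–10:30.
Common window lengths: 10, 60 min; longest is 60.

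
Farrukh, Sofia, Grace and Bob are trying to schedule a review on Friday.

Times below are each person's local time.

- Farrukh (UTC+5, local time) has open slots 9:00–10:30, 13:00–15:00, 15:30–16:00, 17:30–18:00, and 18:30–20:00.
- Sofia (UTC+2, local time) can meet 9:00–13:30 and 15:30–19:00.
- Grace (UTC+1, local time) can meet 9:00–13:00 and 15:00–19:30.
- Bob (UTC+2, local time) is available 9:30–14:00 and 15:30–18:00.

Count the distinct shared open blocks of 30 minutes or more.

3

Farrukh → UTC: 04:00–05:30, 08:00–10:00, 10:30–11:00, 12:30–13:00, 13:30–15:00.
Sofia → UTC: 07:00–11:30, 13:30–17:00.
Grace → UTC: 08:00–12:00, 14:00–18:30.
Bob → UTC: 07:30–12:00, 13:30–16:00.
Farrukh ∩ Sofia: 08:00–10:00, 10:30–11:00, 13:30–15:00.
Farrukh ∩ Sofia ∩ Grace: 08:00–10:00, 10:30–11:00, 14:00–15:00.
Farrukh ∩ Sofia ∩ Grace ∩ Bob: 08:00–10:00, 10:30–11:00, 14:00–15:00.
Windows ≥ 30 min: 08:00–10:00, 10:30–11:00, 14:00–15:00.
That's 3 windows.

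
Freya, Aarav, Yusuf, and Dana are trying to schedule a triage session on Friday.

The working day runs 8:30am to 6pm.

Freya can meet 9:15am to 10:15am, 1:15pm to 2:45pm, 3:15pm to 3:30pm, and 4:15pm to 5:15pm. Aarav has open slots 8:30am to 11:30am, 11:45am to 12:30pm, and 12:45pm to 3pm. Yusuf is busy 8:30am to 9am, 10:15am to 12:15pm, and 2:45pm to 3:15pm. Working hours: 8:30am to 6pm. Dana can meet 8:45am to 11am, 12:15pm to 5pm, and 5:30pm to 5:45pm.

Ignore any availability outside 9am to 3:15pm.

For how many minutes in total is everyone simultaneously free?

Yusuf free within 08:30–18:00: 09:00–10:15, 12:15–14:45, 15:15–18:00.
Freya ∩ Aarav: 09:15–10:15, 13:15–14:45.
Freya ∩ Aarav ∩ Yusuf: 09:15–10:15, 13:15–14:45.
Freya ∩ Aarav ∩ Yusuf ∩ Dana: 09:15–10:15, 13:15–14:45.
Restricted to 09:00–15:15: 09:15–10:15, 13:15–14:45.
Total common minutes: 60 + 90 = 150.

150 minutes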